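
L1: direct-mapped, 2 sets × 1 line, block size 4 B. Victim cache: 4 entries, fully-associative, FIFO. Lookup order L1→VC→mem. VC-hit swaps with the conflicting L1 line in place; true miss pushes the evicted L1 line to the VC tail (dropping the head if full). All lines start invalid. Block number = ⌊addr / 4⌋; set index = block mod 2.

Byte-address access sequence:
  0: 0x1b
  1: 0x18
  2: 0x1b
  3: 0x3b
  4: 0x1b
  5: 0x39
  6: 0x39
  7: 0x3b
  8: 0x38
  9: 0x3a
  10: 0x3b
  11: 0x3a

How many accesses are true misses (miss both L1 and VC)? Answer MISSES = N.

MISSES = 2

  [0] addr=0x1b blk=6 s=0: MISS | VC []
  [1] addr=0x18 blk=6 s=0: L1-HIT | VC []
  [2] addr=0x1b blk=6 s=0: L1-HIT | VC []
  [3] addr=0x3b blk=14 s=0: MISS | VC [6]
  [4] addr=0x1b blk=6 s=0: VC-HIT | VC [14]
  [5] addr=0x39 blk=14 s=0: VC-HIT | VC [6]
  [6] addr=0x39 blk=14 s=0: L1-HIT | VC [6]
  [7] addr=0x3b blk=14 s=0: L1-HIT | VC [6]
  [8] addr=0x38 blk=14 s=0: L1-HIT | VC [6]
  [9] addr=0x3a blk=14 s=0: L1-HIT | VC [6]
  [10] addr=0x3b blk=14 s=0: L1-HIT | VC [6]
  [11] addr=0x3a blk=14 s=0: L1-HIT | VC [6]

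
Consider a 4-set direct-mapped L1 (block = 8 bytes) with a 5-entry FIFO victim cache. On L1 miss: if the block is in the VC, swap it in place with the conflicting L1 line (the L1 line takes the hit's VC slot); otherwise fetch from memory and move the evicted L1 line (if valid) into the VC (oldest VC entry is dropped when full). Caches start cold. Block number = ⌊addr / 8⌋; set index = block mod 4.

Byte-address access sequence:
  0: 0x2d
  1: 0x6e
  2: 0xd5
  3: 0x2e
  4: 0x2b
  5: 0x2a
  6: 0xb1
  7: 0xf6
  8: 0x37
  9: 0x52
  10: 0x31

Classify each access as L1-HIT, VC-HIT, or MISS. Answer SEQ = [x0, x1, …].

SEQ = [MISS, MISS, MISS, VC-HIT, L1-HIT, L1-HIT, MISS, MISS, MISS, MISS, VC-HIT]

#0 0x2d→b5/s1 MISS; vc=[]
#1 0x6e→b13/s1 MISS; vc=[5]
#2 0xd5→b26/s2 MISS; vc=[5]
#3 0x2e→b5/s1 VC-HIT; vc=[13]
#4 0x2b→b5/s1 L1-HIT; vc=[13]
#5 0x2a→b5/s1 L1-HIT; vc=[13]
#6 0xb1→b22/s2 MISS; vc=[13,26]
#7 0xf6→b30/s2 MISS; vc=[13,26,22]
#8 0x37→b6/s2 MISS; vc=[13,26,22,30]
#9 0x52→b10/s2 MISS; vc=[13,26,22,30,6]
#10 0x31→b6/s2 VC-HIT; vc=[13,26,22,30,10]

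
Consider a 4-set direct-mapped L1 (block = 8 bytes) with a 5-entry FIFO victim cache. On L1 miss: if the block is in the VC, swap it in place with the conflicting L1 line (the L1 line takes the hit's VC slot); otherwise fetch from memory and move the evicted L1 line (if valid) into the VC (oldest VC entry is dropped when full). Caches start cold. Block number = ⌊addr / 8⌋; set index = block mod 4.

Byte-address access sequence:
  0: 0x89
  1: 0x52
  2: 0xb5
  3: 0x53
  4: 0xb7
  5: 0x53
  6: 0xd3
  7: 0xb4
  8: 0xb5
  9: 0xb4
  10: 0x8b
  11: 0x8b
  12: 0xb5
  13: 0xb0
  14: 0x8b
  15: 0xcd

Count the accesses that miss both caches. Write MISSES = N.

MISSES = 5

  [0] addr=0x89 blk=17 s=1: MISS | VC []
  [1] addr=0x52 blk=10 s=2: MISS | VC []
  [2] addr=0xb5 blk=22 s=2: MISS | VC [10]
  [3] addr=0x53 blk=10 s=2: VC-HIT | VC [22]
  [4] addr=0xb7 blk=22 s=2: VC-HIT | VC [10]
  [5] addr=0x53 blk=10 s=2: VC-HIT | VC [22]
  [6] addr=0xd3 blk=26 s=2: MISS | VC [22, 10]
  [7] addr=0xb4 blk=22 s=2: VC-HIT | VC [26, 10]
  [8] addr=0xb5 blk=22 s=2: L1-HIT | VC [26, 10]
  [9] addr=0xb4 blk=22 s=2: L1-HIT | VC [26, 10]
  [10] addr=0x8b blk=17 s=1: L1-HIT | VC [26, 10]
  [11] addr=0x8b blk=17 s=1: L1-HIT | VC [26, 10]
  [12] addr=0xb5 blk=22 s=2: L1-HIT | VC [26, 10]
  [13] addr=0xb0 blk=22 s=2: L1-HIT | VC [26, 10]
  [14] addr=0x8b blk=17 s=1: L1-HIT | VC [26, 10]
  [15] addr=0xcd blk=25 s=1: MISS | VC [26, 10, 17]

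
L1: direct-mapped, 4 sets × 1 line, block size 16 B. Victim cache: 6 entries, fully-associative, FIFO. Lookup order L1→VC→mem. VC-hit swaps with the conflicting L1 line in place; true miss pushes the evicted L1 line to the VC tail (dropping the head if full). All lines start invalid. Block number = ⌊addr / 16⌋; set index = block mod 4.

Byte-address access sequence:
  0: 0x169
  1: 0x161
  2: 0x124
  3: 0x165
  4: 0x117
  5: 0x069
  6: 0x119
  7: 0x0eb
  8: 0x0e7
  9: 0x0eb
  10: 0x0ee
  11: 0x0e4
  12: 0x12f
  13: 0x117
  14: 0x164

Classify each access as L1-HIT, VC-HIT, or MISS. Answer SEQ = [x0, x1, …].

#0 0x169→b22/s2 MISS; vc=[]
#1 0x161→b22/s2 L1-HIT; vc=[]
#2 0x124→b18/s2 MISS; vc=[22]
#3 0x165→b22/s2 VC-HIT; vc=[18]
#4 0x117→b17/s1 MISS; vc=[18]
#5 0x69→b6/s2 MISS; vc=[18,22]
#6 0x119→b17/s1 L1-HIT; vc=[18,22]
#7 0xeb→b14/s2 MISS; vc=[18,22,6]
#8 0xe7→b14/s2 L1-HIT; vc=[18,22,6]
#9 0xeb→b14/s2 L1-HIT; vc=[18,22,6]
#10 0xee→b14/s2 L1-HIT; vc=[18,22,6]
#11 0xe4→b14/s2 L1-HIT; vc=[18,22,6]
#12 0x12f→b18/s2 VC-HIT; vc=[14,22,6]
#13 0x117→b17/s1 L1-HIT; vc=[14,22,6]
#14 0x164→b22/s2 VC-HIT; vc=[14,18,6]

SEQ = [MISS, L1-HIT, MISS, VC-HIT, MISS, MISS, L1-HIT, MISS, L1-HIT, L1-HIT, L1-HIT, L1-HIT, VC-HIT, L1-HIT, VC-HIT]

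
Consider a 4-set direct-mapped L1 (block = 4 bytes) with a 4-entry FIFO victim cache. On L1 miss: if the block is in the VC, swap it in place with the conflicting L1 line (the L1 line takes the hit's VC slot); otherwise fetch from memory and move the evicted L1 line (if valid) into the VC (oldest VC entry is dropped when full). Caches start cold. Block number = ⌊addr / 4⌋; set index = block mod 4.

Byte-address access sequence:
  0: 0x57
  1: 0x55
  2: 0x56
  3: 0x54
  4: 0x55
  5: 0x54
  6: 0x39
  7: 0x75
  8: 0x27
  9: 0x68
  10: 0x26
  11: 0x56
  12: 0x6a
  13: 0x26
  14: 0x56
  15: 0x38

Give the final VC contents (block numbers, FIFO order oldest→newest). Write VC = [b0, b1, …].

#0 0x57→b21/s1 MISS; vc=[]
#1 0x55→b21/s1 L1-HIT; vc=[]
#2 0x56→b21/s1 L1-HIT; vc=[]
#3 0x54→b21/s1 L1-HIT; vc=[]
#4 0x55→b21/s1 L1-HIT; vc=[]
#5 0x54→b21/s1 L1-HIT; vc=[]
#6 0x39→b14/s2 MISS; vc=[]
#7 0x75→b29/s1 MISS; vc=[21]
#8 0x27→b9/s1 MISS; vc=[21,29]
#9 0x68→b26/s2 MISS; vc=[21,29,14]
#10 0x26→b9/s1 L1-HIT; vc=[21,29,14]
#11 0x56→b21/s1 VC-HIT; vc=[9,29,14]
#12 0x6a→b26/s2 L1-HIT; vc=[9,29,14]
#13 0x26→b9/s1 VC-HIT; vc=[21,29,14]
#14 0x56→b21/s1 VC-HIT; vc=[9,29,14]
#15 0x38→b14/s2 VC-HIT; vc=[9,29,26]

VC = [9, 29, 26]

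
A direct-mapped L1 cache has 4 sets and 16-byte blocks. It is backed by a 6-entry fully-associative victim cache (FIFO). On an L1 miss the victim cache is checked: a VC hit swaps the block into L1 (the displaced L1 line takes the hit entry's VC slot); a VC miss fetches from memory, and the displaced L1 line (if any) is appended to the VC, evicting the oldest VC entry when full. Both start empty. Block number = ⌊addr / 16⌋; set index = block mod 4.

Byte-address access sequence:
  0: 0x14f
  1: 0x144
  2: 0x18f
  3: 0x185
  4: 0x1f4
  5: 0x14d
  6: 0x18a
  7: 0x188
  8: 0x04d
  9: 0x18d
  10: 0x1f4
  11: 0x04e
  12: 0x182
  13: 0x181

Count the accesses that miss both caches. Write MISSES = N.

#0 0x14f→b20/s0 MISS; vc=[]
#1 0x144→b20/s0 L1-HIT; vc=[]
#2 0x18f→b24/s0 MISS; vc=[20]
#3 0x185→b24/s0 L1-HIT; vc=[20]
#4 0x1f4→b31/s3 MISS; vc=[20]
#5 0x14d→b20/s0 VC-HIT; vc=[24]
#6 0x18a→b24/s0 VC-HIT; vc=[20]
#7 0x188→b24/s0 L1-HIT; vc=[20]
#8 0x4d→b4/s0 MISS; vc=[20,24]
#9 0x18d→b24/s0 VC-HIT; vc=[20,4]
#10 0x1f4→b31/s3 L1-HIT; vc=[20,4]
#11 0x4e→b4/s0 VC-HIT; vc=[20,24]
#12 0x182→b24/s0 VC-HIT; vc=[20,4]
#13 0x181→b24/s0 L1-HIT; vc=[20,4]

MISSES = 4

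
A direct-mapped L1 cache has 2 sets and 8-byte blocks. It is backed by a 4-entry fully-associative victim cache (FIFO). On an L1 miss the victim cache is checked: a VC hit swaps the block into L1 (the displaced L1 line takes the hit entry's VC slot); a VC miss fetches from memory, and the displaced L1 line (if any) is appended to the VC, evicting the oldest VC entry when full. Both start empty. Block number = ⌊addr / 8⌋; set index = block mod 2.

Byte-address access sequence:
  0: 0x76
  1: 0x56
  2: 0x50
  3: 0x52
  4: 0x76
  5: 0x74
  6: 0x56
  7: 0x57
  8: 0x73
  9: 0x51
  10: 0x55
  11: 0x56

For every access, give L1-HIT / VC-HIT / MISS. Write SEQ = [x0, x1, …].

SEQ = [MISS, MISS, L1-HIT, L1-HIT, VC-HIT, L1-HIT, VC-HIT, L1-HIT, VC-HIT, VC-HIT, L1-HIT, L1-HIT]

  [0] addr=0x76 blk=14 s=0: MISS | VC []
  [1] addr=0x56 blk=10 s=0: MISS | VC [14]
  [2] addr=0x50 blk=10 s=0: L1-HIT | VC [14]
  [3] addr=0x52 blk=10 s=0: L1-HIT | VC [14]
  [4] addr=0x76 blk=14 s=0: VC-HIT | VC [10]
  [5] addr=0x74 blk=14 s=0: L1-HIT | VC [10]
  [6] addr=0x56 blk=10 s=0: VC-HIT | VC [14]
  [7] addr=0x57 blk=10 s=0: L1-HIT | VC [14]
  [8] addr=0x73 blk=14 s=0: VC-HIT | VC [10]
  [9] addr=0x51 blk=10 s=0: VC-HIT | VC [14]
  [10] addr=0x55 blk=10 s=0: L1-HIT | VC [14]
  [11] addr=0x56 blk=10 s=0: L1-HIT | VC [14]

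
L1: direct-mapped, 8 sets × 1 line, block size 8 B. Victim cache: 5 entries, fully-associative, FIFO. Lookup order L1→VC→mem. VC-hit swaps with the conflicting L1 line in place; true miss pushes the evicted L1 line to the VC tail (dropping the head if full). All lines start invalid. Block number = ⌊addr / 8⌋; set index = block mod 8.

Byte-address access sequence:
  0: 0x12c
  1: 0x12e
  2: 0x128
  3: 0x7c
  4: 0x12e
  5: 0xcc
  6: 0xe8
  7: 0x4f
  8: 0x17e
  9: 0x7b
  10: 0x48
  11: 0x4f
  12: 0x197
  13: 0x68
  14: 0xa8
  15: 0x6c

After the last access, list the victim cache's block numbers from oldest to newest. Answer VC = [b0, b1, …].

VC = [37, 25, 47, 29, 21]

#0 0x12c→b37/s5 MISS; vc=[]
#1 0x12e→b37/s5 L1-HIT; vc=[]
#2 0x128→b37/s5 L1-HIT; vc=[]
#3 0x7c→b15/s7 MISS; vc=[]
#4 0x12e→b37/s5 L1-HIT; vc=[]
#5 0xcc→b25/s1 MISS; vc=[]
#6 0xe8→b29/s5 MISS; vc=[37]
#7 0x4f→b9/s1 MISS; vc=[37,25]
#8 0x17e→b47/s7 MISS; vc=[37,25,15]
#9 0x7b→b15/s7 VC-HIT; vc=[37,25,47]
#10 0x48→b9/s1 L1-HIT; vc=[37,25,47]
#11 0x4f→b9/s1 L1-HIT; vc=[37,25,47]
#12 0x197→b50/s2 MISS; vc=[37,25,47]
#13 0x68→b13/s5 MISS; vc=[37,25,47,29]
#14 0xa8→b21/s5 MISS; vc=[37,25,47,29,13]
#15 0x6c→b13/s5 VC-HIT; vc=[37,25,47,29,21]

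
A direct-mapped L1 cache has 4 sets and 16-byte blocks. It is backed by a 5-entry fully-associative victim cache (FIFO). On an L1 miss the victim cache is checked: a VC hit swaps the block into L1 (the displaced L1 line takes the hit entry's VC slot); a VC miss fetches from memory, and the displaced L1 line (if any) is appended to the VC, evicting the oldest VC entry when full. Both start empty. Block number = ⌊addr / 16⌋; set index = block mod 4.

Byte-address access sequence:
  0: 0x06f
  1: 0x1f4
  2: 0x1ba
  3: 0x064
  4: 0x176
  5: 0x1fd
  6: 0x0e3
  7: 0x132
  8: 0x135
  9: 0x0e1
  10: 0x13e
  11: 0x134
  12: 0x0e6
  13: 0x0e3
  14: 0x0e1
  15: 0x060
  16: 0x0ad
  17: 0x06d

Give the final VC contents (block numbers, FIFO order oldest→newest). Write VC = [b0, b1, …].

VC = [23, 27, 14, 31, 10]

#0 0x6f→b6/s2 MISS; vc=[]
#1 0x1f4→b31/s3 MISS; vc=[]
#2 0x1ba→b27/s3 MISS; vc=[31]
#3 0x64→b6/s2 L1-HIT; vc=[31]
#4 0x176→b23/s3 MISS; vc=[31,27]
#5 0x1fd→b31/s3 VC-HIT; vc=[23,27]
#6 0xe3→b14/s2 MISS; vc=[23,27,6]
#7 0x132→b19/s3 MISS; vc=[23,27,6,31]
#8 0x135→b19/s3 L1-HIT; vc=[23,27,6,31]
#9 0xe1→b14/s2 L1-HIT; vc=[23,27,6,31]
#10 0x13e→b19/s3 L1-HIT; vc=[23,27,6,31]
#11 0x134→b19/s3 L1-HIT; vc=[23,27,6,31]
#12 0xe6→b14/s2 L1-HIT; vc=[23,27,6,31]
#13 0xe3→b14/s2 L1-HIT; vc=[23,27,6,31]
#14 0xe1→b14/s2 L1-HIT; vc=[23,27,6,31]
#15 0x60→b6/s2 VC-HIT; vc=[23,27,14,31]
#16 0xad→b10/s2 MISS; vc=[23,27,14,31,6]
#17 0x6d→b6/s2 VC-HIT; vc=[23,27,14,31,10]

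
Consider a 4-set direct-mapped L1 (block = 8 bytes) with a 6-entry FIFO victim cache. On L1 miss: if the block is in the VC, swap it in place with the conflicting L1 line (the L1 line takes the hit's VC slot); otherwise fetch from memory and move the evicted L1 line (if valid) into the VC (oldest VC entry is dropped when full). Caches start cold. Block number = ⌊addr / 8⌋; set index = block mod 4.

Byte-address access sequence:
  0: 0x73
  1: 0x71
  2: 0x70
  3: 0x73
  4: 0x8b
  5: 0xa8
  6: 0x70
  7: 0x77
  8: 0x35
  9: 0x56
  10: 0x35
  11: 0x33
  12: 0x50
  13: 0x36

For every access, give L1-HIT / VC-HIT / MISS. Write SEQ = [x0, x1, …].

0: 0x73 (blk 14, set 2) → MISS  vc=[]
1: 0x71 (blk 14, set 2) → L1-HIT  vc=[]
2: 0x70 (blk 14, set 2) → L1-HIT  vc=[]
3: 0x73 (blk 14, set 2) → L1-HIT  vc=[]
4: 0x8b (blk 17, set 1) → MISS  vc=[]
5: 0xa8 (blk 21, set 1) → MISS  vc=[17]
6: 0x70 (blk 14, set 2) → L1-HIT  vc=[17]
7: 0x77 (blk 14, set 2) → L1-HIT  vc=[17]
8: 0x35 (blk 6, set 2) → MISS  vc=[17, 14]
9: 0x56 (blk 10, set 2) → MISS  vc=[17, 14, 6]
10: 0x35 (blk 6, set 2) → VC-HIT  vc=[17, 14, 10]
11: 0x33 (blk 6, set 2) → L1-HIT  vc=[17, 14, 10]
12: 0x50 (blk 10, set 2) → VC-HIT  vc=[17, 14, 6]
13: 0x36 (blk 6, set 2) → VC-HIT  vc=[17, 14, 10]

SEQ = [MISS, L1-HIT, L1-HIT, L1-HIT, MISS, MISS, L1-HIT, L1-HIT, MISS, MISS, VC-HIT, L1-HIT, VC-HIT, VC-HIT]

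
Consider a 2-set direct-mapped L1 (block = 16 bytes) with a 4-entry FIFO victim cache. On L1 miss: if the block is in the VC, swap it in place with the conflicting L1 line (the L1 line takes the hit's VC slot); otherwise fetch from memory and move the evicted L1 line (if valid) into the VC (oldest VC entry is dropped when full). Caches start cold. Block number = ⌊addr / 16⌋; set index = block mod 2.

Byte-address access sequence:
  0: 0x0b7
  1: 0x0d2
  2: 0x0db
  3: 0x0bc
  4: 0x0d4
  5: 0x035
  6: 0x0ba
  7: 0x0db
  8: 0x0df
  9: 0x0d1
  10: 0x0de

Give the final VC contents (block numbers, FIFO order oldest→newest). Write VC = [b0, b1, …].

0: 0xb7 (blk 11, set 1) → MISS  vc=[]
1: 0xd2 (blk 13, set 1) → MISS  vc=[11]
2: 0xdb (blk 13, set 1) → L1-HIT  vc=[11]
3: 0xbc (blk 11, set 1) → VC-HIT  vc=[13]
4: 0xd4 (blk 13, set 1) → VC-HIT  vc=[11]
5: 0x35 (blk 3, set 1) → MISS  vc=[11, 13]
6: 0xba (blk 11, set 1) → VC-HIT  vc=[3, 13]
7: 0xdb (blk 13, set 1) → VC-HIT  vc=[3, 11]
8: 0xdf (blk 13, set 1) → L1-HIT  vc=[3, 11]
9: 0xd1 (blk 13, set 1) → L1-HIT  vc=[3, 11]
10: 0xde (blk 13, set 1) → L1-HIT  vc=[3, 11]

VC = [3, 11]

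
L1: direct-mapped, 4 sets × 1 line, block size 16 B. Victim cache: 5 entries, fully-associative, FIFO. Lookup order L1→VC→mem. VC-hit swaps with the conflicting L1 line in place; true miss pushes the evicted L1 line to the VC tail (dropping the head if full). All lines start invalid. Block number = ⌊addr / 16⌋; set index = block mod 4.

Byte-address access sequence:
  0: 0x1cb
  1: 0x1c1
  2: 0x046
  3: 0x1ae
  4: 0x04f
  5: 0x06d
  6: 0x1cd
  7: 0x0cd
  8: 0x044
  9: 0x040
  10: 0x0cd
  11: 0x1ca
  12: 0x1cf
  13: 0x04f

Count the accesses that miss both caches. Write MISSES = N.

MISSES = 5

  [0] addr=0x1cb blk=28 s=0: MISS | VC []
  [1] addr=0x1c1 blk=28 s=0: L1-HIT | VC []
  [2] addr=0x46 blk=4 s=0: MISS | VC [28]
  [3] addr=0x1ae blk=26 s=2: MISS | VC [28]
  [4] addr=0x4f blk=4 s=0: L1-HIT | VC [28]
  [5] addr=0x6d blk=6 s=2: MISS | VC [28, 26]
  [6] addr=0x1cd blk=28 s=0: VC-HIT | VC [4, 26]
  [7] addr=0xcd blk=12 s=0: MISS | VC [4, 26, 28]
  [8] addr=0x44 blk=4 s=0: VC-HIT | VC [12, 26, 28]
  [9] addr=0x40 blk=4 s=0: L1-HIT | VC [12, 26, 28]
  [10] addr=0xcd blk=12 s=0: VC-HIT | VC [4, 26, 28]
  [11] addr=0x1ca blk=28 s=0: VC-HIT | VC [4, 26, 12]
  [12] addr=0x1cf blk=28 s=0: L1-HIT | VC [4, 26, 12]
  [13] addr=0x4f blk=4 s=0: VC-HIT | VC [28, 26, 12]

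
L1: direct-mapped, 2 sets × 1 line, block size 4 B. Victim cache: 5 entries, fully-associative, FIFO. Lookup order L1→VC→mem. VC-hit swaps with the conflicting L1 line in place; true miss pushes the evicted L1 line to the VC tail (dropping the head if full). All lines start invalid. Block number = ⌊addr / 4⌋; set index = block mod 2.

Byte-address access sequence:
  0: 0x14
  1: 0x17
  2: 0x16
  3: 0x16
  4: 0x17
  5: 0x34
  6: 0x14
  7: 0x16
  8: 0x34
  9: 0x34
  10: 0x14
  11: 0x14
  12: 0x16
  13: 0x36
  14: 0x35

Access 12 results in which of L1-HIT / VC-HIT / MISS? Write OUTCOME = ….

  [0] addr=0x14 blk=5 s=1: MISS | VC []
  [1] addr=0x17 blk=5 s=1: L1-HIT | VC []
  [2] addr=0x16 blk=5 s=1: L1-HIT | VC []
  [3] addr=0x16 blk=5 s=1: L1-HIT | VC []
  [4] addr=0x17 blk=5 s=1: L1-HIT | VC []
  [5] addr=0x34 blk=13 s=1: MISS | VC [5]
  [6] addr=0x14 blk=5 s=1: VC-HIT | VC [13]
  [7] addr=0x16 blk=5 s=1: L1-HIT | VC [13]
  [8] addr=0x34 blk=13 s=1: VC-HIT | VC [5]
  [9] addr=0x34 blk=13 s=1: L1-HIT | VC [5]
  [10] addr=0x14 blk=5 s=1: VC-HIT | VC [13]
  [11] addr=0x14 blk=5 s=1: L1-HIT | VC [13]
  [12] addr=0x16 blk=5 s=1: L1-HIT | VC [13]
  [13] addr=0x36 blk=13 s=1: VC-HIT | VC [5]
  [14] addr=0x35 blk=13 s=1: L1-HIT | VC [5]

OUTCOME = L1-HIT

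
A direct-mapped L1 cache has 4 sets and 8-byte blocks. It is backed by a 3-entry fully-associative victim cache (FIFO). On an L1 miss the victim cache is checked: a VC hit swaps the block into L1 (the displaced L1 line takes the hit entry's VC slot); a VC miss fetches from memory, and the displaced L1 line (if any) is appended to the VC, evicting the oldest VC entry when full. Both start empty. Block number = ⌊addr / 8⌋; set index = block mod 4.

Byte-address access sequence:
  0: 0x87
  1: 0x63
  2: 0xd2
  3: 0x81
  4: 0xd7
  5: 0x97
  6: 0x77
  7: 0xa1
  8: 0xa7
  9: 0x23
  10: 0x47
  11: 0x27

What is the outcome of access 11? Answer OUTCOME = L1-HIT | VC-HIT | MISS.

OUTCOME = VC-HIT

0: 0x87 (blk 16, set 0) → MISS  vc=[]
1: 0x63 (blk 12, set 0) → MISS  vc=[16]
2: 0xd2 (blk 26, set 2) → MISS  vc=[16]
3: 0x81 (blk 16, set 0) → VC-HIT  vc=[12]
4: 0xd7 (blk 26, set 2) → L1-HIT  vc=[12]
5: 0x97 (blk 18, set 2) → MISS  vc=[12, 26]
6: 0x77 (blk 14, set 2) → MISS  vc=[12, 26, 18]
7: 0xa1 (blk 20, set 0) → MISS  vc=[26, 18, 16]
8: 0xa7 (blk 20, set 0) → L1-HIT  vc=[26, 18, 16]
9: 0x23 (blk 4, set 0) → MISS  vc=[18, 16, 20]
10: 0x47 (blk 8, set 0) → MISS  vc=[16, 20, 4]
11: 0x27 (blk 4, set 0) → VC-HIT  vc=[16, 20, 8]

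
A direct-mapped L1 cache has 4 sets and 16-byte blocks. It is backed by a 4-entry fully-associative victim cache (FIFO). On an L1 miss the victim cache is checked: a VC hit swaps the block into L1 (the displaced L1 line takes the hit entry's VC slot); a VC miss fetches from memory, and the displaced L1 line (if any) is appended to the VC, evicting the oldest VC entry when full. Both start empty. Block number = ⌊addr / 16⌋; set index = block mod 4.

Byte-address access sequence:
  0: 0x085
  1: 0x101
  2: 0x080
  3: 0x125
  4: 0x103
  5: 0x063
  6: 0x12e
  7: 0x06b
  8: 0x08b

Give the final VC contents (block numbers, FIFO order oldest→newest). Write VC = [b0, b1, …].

VC = [16, 18]

0: 0x85 (blk 8, set 0) → MISS  vc=[]
1: 0x101 (blk 16, set 0) → MISS  vc=[8]
2: 0x80 (blk 8, set 0) → VC-HIT  vc=[16]
3: 0x125 (blk 18, set 2) → MISS  vc=[16]
4: 0x103 (blk 16, set 0) → VC-HIT  vc=[8]
5: 0x63 (blk 6, set 2) → MISS  vc=[8, 18]
6: 0x12e (blk 18, set 2) → VC-HIT  vc=[8, 6]
7: 0x6b (blk 6, set 2) → VC-HIT  vc=[8, 18]
8: 0x8b (blk 8, set 0) → VC-HIT  vc=[16, 18]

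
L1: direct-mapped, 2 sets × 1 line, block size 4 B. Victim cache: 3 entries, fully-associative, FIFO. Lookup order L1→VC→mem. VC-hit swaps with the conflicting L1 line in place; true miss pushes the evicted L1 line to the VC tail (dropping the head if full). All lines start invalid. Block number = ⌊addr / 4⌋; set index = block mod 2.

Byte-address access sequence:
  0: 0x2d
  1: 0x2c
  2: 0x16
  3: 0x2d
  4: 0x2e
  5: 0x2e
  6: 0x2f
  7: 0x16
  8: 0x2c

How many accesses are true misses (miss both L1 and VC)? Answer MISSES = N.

0: 0x2d (blk 11, set 1) → MISS  vc=[]
1: 0x2c (blk 11, set 1) → L1-HIT  vc=[]
2: 0x16 (blk 5, set 1) → MISS  vc=[11]
3: 0x2d (blk 11, set 1) → VC-HIT  vc=[5]
4: 0x2e (blk 11, set 1) → L1-HIT  vc=[5]
5: 0x2e (blk 11, set 1) → L1-HIT  vc=[5]
6: 0x2f (blk 11, set 1) → L1-HIT  vc=[5]
7: 0x16 (blk 5, set 1) → VC-HIT  vc=[11]
8: 0x2c (blk 11, set 1) → VC-HIT  vc=[5]

MISSES = 2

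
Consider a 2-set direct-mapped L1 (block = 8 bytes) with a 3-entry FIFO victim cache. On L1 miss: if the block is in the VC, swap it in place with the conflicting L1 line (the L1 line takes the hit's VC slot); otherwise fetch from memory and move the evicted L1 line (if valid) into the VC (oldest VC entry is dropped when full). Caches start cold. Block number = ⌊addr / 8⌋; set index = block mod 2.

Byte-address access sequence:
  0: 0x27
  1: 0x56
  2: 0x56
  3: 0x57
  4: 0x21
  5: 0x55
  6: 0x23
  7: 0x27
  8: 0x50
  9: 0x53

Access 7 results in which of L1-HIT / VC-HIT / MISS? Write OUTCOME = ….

OUTCOME = L1-HIT

#0 0x27→b4/s0 MISS; vc=[]
#1 0x56→b10/s0 MISS; vc=[4]
#2 0x56→b10/s0 L1-HIT; vc=[4]
#3 0x57→b10/s0 L1-HIT; vc=[4]
#4 0x21→b4/s0 VC-HIT; vc=[10]
#5 0x55→b10/s0 VC-HIT; vc=[4]
#6 0x23→b4/s0 VC-HIT; vc=[10]
#7 0x27→b4/s0 L1-HIT; vc=[10]
#8 0x50→b10/s0 VC-HIT; vc=[4]
#9 0x53→b10/s0 L1-HIT; vc=[4]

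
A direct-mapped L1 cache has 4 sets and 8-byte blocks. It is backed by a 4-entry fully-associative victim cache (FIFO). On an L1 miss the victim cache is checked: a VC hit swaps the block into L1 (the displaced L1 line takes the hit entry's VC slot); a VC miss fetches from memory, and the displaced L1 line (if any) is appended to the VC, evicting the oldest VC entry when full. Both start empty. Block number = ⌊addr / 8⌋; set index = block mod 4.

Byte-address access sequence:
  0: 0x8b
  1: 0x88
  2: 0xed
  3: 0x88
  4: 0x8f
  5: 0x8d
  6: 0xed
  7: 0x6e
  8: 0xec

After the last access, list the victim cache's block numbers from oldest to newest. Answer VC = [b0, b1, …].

VC = [17, 13]

#0 0x8b→b17/s1 MISS; vc=[]
#1 0x88→b17/s1 L1-HIT; vc=[]
#2 0xed→b29/s1 MISS; vc=[17]
#3 0x88→b17/s1 VC-HIT; vc=[29]
#4 0x8f→b17/s1 L1-HIT; vc=[29]
#5 0x8d→b17/s1 L1-HIT; vc=[29]
#6 0xed→b29/s1 VC-HIT; vc=[17]
#7 0x6e→b13/s1 MISS; vc=[17,29]
#8 0xec→b29/s1 VC-HIT; vc=[17,13]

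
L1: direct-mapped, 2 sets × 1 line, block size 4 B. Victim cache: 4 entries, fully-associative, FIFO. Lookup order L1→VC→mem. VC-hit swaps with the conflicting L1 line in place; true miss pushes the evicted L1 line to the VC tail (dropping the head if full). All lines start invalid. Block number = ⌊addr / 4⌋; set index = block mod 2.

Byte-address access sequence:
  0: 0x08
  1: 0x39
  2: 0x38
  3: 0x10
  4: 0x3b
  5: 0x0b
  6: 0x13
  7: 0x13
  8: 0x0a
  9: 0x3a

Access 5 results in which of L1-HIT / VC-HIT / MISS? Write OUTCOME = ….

  [0] addr=0x8 blk=2 s=0: MISS | VC []
  [1] addr=0x39 blk=14 s=0: MISS | VC [2]
  [2] addr=0x38 blk=14 s=0: L1-HIT | VC [2]
  [3] addr=0x10 blk=4 s=0: MISS | VC [2, 14]
  [4] addr=0x3b blk=14 s=0: VC-HIT | VC [2, 4]
  [5] addr=0xb blk=2 s=0: VC-HIT | VC [14, 4]
  [6] addr=0x13 blk=4 s=0: VC-HIT | VC [14, 2]
  [7] addr=0x13 blk=4 s=0: L1-HIT | VC [14, 2]
  [8] addr=0xa blk=2 s=0: VC-HIT | VC [14, 4]
  [9] addr=0x3a blk=14 s=0: VC-HIT | VC [2, 4]

OUTCOME = VC-HIT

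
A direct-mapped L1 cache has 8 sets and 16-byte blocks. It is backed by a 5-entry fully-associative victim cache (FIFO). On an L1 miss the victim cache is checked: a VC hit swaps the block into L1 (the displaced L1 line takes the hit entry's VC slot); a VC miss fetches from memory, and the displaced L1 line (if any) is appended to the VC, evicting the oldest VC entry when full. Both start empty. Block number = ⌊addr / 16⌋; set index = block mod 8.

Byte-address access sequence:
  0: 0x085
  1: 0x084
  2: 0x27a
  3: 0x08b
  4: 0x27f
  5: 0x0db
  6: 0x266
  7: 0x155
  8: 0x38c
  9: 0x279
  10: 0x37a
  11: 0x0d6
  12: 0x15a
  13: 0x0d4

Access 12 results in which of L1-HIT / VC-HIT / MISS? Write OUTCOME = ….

  [0] addr=0x85 blk=8 s=0: MISS | VC []
  [1] addr=0x84 blk=8 s=0: L1-HIT | VC []
  [2] addr=0x27a blk=39 s=7: MISS | VC []
  [3] addr=0x8b blk=8 s=0: L1-HIT | VC []
  [4] addr=0x27f blk=39 s=7: L1-HIT | VC []
  [5] addr=0xdb blk=13 s=5: MISS | VC []
  [6] addr=0x266 blk=38 s=6: MISS | VC []
  [7] addr=0x155 blk=21 s=5: MISS | VC [13]
  [8] addr=0x38c blk=56 s=0: MISS | VC [13, 8]
  [9] addr=0x279 blk=39 s=7: L1-HIT | VC [13, 8]
  [10] addr=0x37a blk=55 s=7: MISS | VC [13, 8, 39]
  [11] addr=0xd6 blk=13 s=5: VC-HIT | VC [21, 8, 39]
  [12] addr=0x15a blk=21 s=5: VC-HIT | VC [13, 8, 39]
  [13] addr=0xd4 blk=13 s=5: VC-HIT | VC [21, 8, 39]

OUTCOME = VC-HIT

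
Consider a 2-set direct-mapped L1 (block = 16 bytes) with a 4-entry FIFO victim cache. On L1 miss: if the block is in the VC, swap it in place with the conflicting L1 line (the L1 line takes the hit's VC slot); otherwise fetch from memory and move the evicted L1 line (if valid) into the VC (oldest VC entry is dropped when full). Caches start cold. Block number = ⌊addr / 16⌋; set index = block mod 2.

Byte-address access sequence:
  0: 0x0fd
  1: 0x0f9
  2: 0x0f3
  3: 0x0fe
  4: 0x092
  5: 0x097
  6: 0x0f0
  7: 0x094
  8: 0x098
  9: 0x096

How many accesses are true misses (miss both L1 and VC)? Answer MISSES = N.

#0 0xfd→b15/s1 MISS; vc=[]
#1 0xf9→b15/s1 L1-HIT; vc=[]
#2 0xf3→b15/s1 L1-HIT; vc=[]
#3 0xfe→b15/s1 L1-HIT; vc=[]
#4 0x92→b9/s1 MISS; vc=[15]
#5 0x97→b9/s1 L1-HIT; vc=[15]
#6 0xf0→b15/s1 VC-HIT; vc=[9]
#7 0x94→b9/s1 VC-HIT; vc=[15]
#8 0x98→b9/s1 L1-HIT; vc=[15]
#9 0x96→b9/s1 L1-HIT; vc=[15]

MISSES = 2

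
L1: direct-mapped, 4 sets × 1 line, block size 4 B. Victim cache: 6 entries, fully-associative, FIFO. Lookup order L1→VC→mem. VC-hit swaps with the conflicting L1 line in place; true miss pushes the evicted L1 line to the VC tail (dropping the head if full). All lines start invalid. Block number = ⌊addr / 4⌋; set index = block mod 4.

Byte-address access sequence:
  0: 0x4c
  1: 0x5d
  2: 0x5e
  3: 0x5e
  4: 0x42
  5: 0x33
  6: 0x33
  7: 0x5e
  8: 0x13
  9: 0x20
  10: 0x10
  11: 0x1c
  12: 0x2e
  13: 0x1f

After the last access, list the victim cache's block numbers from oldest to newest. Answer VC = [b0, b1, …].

VC = [19, 16, 12, 8, 23, 11]

0: 0x4c (blk 19, set 3) → MISS  vc=[]
1: 0x5d (blk 23, set 3) → MISS  vc=[19]
2: 0x5e (blk 23, set 3) → L1-HIT  vc=[19]
3: 0x5e (blk 23, set 3) → L1-HIT  vc=[19]
4: 0x42 (blk 16, set 0) → MISS  vc=[19]
5: 0x33 (blk 12, set 0) → MISS  vc=[19, 16]
6: 0x33 (blk 12, set 0) → L1-HIT  vc=[19, 16]
7: 0x5e (blk 23, set 3) → L1-HIT  vc=[19, 16]
8: 0x13 (blk 4, set 0) → MISS  vc=[19, 16, 12]
9: 0x20 (blk 8, set 0) → MISS  vc=[19, 16, 12, 4]
10: 0x10 (blk 4, set 0) → VC-HIT  vc=[19, 16, 12, 8]
11: 0x1c (blk 7, set 3) → MISS  vc=[19, 16, 12, 8, 23]
12: 0x2e (blk 11, set 3) → MISS  vc=[19, 16, 12, 8, 23, 7]
13: 0x1f (blk 7, set 3) → VC-HIT  vc=[19, 16, 12, 8, 23, 11]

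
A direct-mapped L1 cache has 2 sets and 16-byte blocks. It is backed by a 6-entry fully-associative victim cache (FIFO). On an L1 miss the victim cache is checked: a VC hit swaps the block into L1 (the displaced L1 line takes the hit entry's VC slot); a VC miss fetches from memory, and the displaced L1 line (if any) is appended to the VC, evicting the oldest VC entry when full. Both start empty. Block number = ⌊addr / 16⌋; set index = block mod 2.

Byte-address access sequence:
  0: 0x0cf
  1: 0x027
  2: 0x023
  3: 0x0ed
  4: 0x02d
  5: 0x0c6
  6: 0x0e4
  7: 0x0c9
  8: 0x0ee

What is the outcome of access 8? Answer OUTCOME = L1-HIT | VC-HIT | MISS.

OUTCOME = VC-HIT

#0 0xcf→b12/s0 MISS; vc=[]
#1 0x27→b2/s0 MISS; vc=[12]
#2 0x23→b2/s0 L1-HIT; vc=[12]
#3 0xed→b14/s0 MISS; vc=[12,2]
#4 0x2d→b2/s0 VC-HIT; vc=[12,14]
#5 0xc6→b12/s0 VC-HIT; vc=[2,14]
#6 0xe4→b14/s0 VC-HIT; vc=[2,12]
#7 0xc9→b12/s0 VC-HIT; vc=[2,14]
#8 0xee→b14/s0 VC-HIT; vc=[2,12]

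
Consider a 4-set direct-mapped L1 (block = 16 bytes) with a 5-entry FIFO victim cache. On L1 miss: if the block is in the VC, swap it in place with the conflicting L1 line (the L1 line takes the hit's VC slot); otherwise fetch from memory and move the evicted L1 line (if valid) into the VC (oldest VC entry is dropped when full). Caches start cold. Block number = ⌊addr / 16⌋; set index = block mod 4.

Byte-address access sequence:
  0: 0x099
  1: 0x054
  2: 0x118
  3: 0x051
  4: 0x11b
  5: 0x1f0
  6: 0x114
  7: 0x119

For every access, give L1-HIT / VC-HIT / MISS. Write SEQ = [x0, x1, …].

SEQ = [MISS, MISS, MISS, VC-HIT, VC-HIT, MISS, L1-HIT, L1-HIT]

#0 0x99→b9/s1 MISS; vc=[]
#1 0x54→b5/s1 MISS; vc=[9]
#2 0x118→b17/s1 MISS; vc=[9,5]
#3 0x51→b5/s1 VC-HIT; vc=[9,17]
#4 0x11b→b17/s1 VC-HIT; vc=[9,5]
#5 0x1f0→b31/s3 MISS; vc=[9,5]
#6 0x114→b17/s1 L1-HIT; vc=[9,5]
#7 0x119→b17/s1 L1-HIT; vc=[9,5]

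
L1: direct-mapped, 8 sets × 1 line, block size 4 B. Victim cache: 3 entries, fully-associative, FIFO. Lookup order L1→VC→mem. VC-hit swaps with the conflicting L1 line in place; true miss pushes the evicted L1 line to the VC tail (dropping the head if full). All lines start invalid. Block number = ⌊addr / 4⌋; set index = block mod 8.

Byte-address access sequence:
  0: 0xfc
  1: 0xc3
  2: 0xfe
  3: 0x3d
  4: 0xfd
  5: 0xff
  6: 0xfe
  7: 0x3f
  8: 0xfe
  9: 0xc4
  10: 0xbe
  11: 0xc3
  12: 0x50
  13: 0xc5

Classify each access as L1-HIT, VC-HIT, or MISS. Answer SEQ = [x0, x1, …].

SEQ = [MISS, MISS, L1-HIT, MISS, VC-HIT, L1-HIT, L1-HIT, VC-HIT, VC-HIT, MISS, MISS, L1-HIT, MISS, L1-HIT]

#0 0xfc→b63/s7 MISS; vc=[]
#1 0xc3→b48/s0 MISS; vc=[]
#2 0xfe→b63/s7 L1-HIT; vc=[]
#3 0x3d→b15/s7 MISS; vc=[63]
#4 0xfd→b63/s7 VC-HIT; vc=[15]
#5 0xff→b63/s7 L1-HIT; vc=[15]
#6 0xfe→b63/s7 L1-HIT; vc=[15]
#7 0x3f→b15/s7 VC-HIT; vc=[63]
#8 0xfe→b63/s7 VC-HIT; vc=[15]
#9 0xc4→b49/s1 MISS; vc=[15]
#10 0xbe→b47/s7 MISS; vc=[15,63]
#11 0xc3→b48/s0 L1-HIT; vc=[15,63]
#12 0x50→b20/s4 MISS; vc=[15,63]
#13 0xc5→b49/s1 L1-HIT; vc=[15,63]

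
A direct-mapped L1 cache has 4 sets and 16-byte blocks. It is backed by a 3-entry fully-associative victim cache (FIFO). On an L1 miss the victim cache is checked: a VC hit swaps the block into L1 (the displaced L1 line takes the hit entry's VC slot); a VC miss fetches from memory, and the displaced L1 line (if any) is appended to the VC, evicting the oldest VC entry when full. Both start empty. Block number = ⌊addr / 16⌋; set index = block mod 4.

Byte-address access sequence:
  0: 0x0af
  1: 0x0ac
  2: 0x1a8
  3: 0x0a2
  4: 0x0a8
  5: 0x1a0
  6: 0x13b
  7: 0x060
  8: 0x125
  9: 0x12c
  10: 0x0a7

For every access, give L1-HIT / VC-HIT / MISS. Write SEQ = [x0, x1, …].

0: 0xaf (blk 10, set 2) → MISS  vc=[]
1: 0xac (blk 10, set 2) → L1-HIT  vc=[]
2: 0x1a8 (blk 26, set 2) → MISS  vc=[10]
3: 0xa2 (blk 10, set 2) → VC-HIT  vc=[26]
4: 0xa8 (blk 10, set 2) → L1-HIT  vc=[26]
5: 0x1a0 (blk 26, set 2) → VC-HIT  vc=[10]
6: 0x13b (blk 19, set 3) → MISS  vc=[10]
7: 0x60 (blk 6, set 2) → MISS  vc=[10, 26]
8: 0x125 (blk 18, set 2) → MISS  vc=[10, 26, 6]
9: 0x12c (blk 18, set 2) → L1-HIT  vc=[10, 26, 6]
10: 0xa7 (blk 10, set 2) → VC-HIT  vc=[18, 26, 6]

SEQ = [MISS, L1-HIT, MISS, VC-HIT, L1-HIT, VC-HIT, MISS, MISS, MISS, L1-HIT, VC-HIT]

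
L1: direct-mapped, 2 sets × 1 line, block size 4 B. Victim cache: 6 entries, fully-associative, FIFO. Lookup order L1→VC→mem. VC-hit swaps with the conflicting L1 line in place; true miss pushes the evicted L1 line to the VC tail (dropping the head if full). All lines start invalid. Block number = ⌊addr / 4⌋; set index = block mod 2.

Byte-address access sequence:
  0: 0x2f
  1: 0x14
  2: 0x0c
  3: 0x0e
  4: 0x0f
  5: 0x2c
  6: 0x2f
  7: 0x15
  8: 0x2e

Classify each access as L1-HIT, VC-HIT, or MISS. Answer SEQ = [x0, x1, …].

  [0] addr=0x2f blk=11 s=1: MISS | VC []
  [1] addr=0x14 blk=5 s=1: MISS | VC [11]
  [2] addr=0xc blk=3 s=1: MISS | VC [11, 5]
  [3] addr=0xe blk=3 s=1: L1-HIT | VC [11, 5]
  [4] addr=0xf blk=3 s=1: L1-HIT | VC [11, 5]
  [5] addr=0x2c blk=11 s=1: VC-HIT | VC [3, 5]
  [6] addr=0x2f blk=11 s=1: L1-HIT | VC [3, 5]
  [7] addr=0x15 blk=5 s=1: VC-HIT | VC [3, 11]
  [8] addr=0x2e blk=11 s=1: VC-HIT | VC [3, 5]

SEQ = [MISS, MISS, MISS, L1-HIT, L1-HIT, VC-HIT, L1-HIT, VC-HIT, VC-HIT]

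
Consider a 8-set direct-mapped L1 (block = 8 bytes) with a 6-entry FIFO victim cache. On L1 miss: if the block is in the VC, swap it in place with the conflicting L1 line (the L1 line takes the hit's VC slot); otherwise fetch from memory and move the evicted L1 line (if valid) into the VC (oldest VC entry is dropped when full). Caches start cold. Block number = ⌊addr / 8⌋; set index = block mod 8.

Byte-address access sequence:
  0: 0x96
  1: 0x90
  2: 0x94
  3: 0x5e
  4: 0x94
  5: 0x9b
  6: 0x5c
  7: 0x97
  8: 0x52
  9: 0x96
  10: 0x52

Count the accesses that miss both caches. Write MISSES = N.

  [0] addr=0x96 blk=18 s=2: MISS | VC []
  [1] addr=0x90 blk=18 s=2: L1-HIT | VC []
  [2] addr=0x94 blk=18 s=2: L1-HIT | VC []
  [3] addr=0x5e blk=11 s=3: MISS | VC []
  [4] addr=0x94 blk=18 s=2: L1-HIT | VC []
  [5] addr=0x9b blk=19 s=3: MISS | VC [11]
  [6] addr=0x5c blk=11 s=3: VC-HIT | VC [19]
  [7] addr=0x97 blk=18 s=2: L1-HIT | VC [19]
  [8] addr=0x52 blk=10 s=2: MISS | VC [19, 18]
  [9] addr=0x96 blk=18 s=2: VC-HIT | VC [19, 10]
  [10] addr=0x52 blk=10 s=2: VC-HIT | VC [19, 18]

MISSES = 4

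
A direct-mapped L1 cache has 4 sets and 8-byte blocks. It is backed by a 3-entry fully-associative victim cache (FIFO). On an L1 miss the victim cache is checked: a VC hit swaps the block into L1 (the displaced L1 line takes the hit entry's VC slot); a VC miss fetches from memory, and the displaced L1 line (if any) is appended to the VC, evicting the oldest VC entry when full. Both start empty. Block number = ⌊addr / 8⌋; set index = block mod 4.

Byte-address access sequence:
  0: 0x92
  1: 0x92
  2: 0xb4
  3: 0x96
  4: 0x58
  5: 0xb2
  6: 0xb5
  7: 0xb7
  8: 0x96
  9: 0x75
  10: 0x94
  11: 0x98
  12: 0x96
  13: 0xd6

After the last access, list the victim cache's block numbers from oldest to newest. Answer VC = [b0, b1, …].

  [0] addr=0x92 blk=18 s=2: MISS | VC []
  [1] addr=0x92 blk=18 s=2: L1-HIT | VC []
  [2] addr=0xb4 blk=22 s=2: MISS | VC [18]
  [3] addr=0x96 blk=18 s=2: VC-HIT | VC [22]
  [4] addr=0x58 blk=11 s=3: MISS | VC [22]
  [5] addr=0xb2 blk=22 s=2: VC-HIT | VC [18]
  [6] addr=0xb5 blk=22 s=2: L1-HIT | VC [18]
  [7] addr=0xb7 blk=22 s=2: L1-HIT | VC [18]
  [8] addr=0x96 blk=18 s=2: VC-HIT | VC [22]
  [9] addr=0x75 blk=14 s=2: MISS | VC [22, 18]
  [10] addr=0x94 blk=18 s=2: VC-HIT | VC [22, 14]
  [11] addr=0x98 blk=19 s=3: MISS | VC [22, 14, 11]
  [12] addr=0x96 blk=18 s=2: L1-HIT | VC [22, 14, 11]
  [13] addr=0xd6 blk=26 s=2: MISS | VC [14, 11, 18]

VC = [14, 11, 18]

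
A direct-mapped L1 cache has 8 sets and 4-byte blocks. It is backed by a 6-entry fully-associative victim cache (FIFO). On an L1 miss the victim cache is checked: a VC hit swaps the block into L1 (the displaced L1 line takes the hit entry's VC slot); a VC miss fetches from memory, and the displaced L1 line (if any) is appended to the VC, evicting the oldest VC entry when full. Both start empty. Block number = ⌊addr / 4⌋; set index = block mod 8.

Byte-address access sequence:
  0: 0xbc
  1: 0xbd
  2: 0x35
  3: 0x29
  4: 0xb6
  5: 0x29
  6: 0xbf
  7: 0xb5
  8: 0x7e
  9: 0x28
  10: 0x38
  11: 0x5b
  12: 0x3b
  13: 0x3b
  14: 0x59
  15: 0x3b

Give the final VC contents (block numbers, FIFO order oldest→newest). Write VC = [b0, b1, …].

VC = [13, 47, 22]

0: 0xbc (blk 47, set 7) → MISS  vc=[]
1: 0xbd (blk 47, set 7) → L1-HIT  vc=[]
2: 0x35 (blk 13, set 5) → MISS  vc=[]
3: 0x29 (blk 10, set 2) → MISS  vc=[]
4: 0xb6 (blk 45, set 5) → MISS  vc=[13]
5: 0x29 (blk 10, set 2) → L1-HIT  vc=[13]
6: 0xbf (blk 47, set 7) → L1-HIT  vc=[13]
7: 0xb5 (blk 45, set 5) → L1-HIT  vc=[13]
8: 0x7e (blk 31, set 7) → MISS  vc=[13, 47]
9: 0x28 (blk 10, set 2) → L1-HIT  vc=[13, 47]
10: 0x38 (blk 14, set 6) → MISS  vc=[13, 47]
11: 0x5b (blk 22, set 6) → MISS  vc=[13, 47, 14]
12: 0x3b (blk 14, set 6) → VC-HIT  vc=[13, 47, 22]
13: 0x3b (blk 14, set 6) → L1-HIT  vc=[13, 47, 22]
14: 0x59 (blk 22, set 6) → VC-HIT  vc=[13, 47, 14]
15: 0x3b (blk 14, set 6) → VC-HIT  vc=[13, 47, 22]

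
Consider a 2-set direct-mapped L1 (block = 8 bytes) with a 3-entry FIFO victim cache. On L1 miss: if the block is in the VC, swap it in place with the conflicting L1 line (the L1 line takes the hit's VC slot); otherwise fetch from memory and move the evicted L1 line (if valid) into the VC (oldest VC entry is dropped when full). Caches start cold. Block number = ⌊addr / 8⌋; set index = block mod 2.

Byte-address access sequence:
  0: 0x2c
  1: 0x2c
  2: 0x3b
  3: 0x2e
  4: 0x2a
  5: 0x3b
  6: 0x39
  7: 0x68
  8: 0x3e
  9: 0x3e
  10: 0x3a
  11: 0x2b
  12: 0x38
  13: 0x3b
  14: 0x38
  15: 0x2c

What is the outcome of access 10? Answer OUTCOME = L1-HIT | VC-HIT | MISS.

OUTCOME = L1-HIT

  [0] addr=0x2c blk=5 s=1: MISS | VC []
  [1] addr=0x2c blk=5 s=1: L1-HIT | VC []
  [2] addr=0x3b blk=7 s=1: MISS | VC [5]
  [3] addr=0x2e blk=5 s=1: VC-HIT | VC [7]
  [4] addr=0x2a blk=5 s=1: L1-HIT | VC [7]
  [5] addr=0x3b blk=7 s=1: VC-HIT | VC [5]
  [6] addr=0x39 blk=7 s=1: L1-HIT | VC [5]
  [7] addr=0x68 blk=13 s=1: MISS | VC [5, 7]
  [8] addr=0x3e blk=7 s=1: VC-HIT | VC [5, 13]
  [9] addr=0x3e blk=7 s=1: L1-HIT | VC [5, 13]
  [10] addr=0x3a blk=7 s=1: L1-HIT | VC [5, 13]
  [11] addr=0x2b blk=5 s=1: VC-HIT | VC [7, 13]
  [12] addr=0x38 blk=7 s=1: VC-HIT | VC [5, 13]
  [13] addr=0x3b blk=7 s=1: L1-HIT | VC [5, 13]
  [14] addr=0x38 blk=7 s=1: L1-HIT | VC [5, 13]
  [15] addr=0x2c blk=5 s=1: VC-HIT | VC [7, 13]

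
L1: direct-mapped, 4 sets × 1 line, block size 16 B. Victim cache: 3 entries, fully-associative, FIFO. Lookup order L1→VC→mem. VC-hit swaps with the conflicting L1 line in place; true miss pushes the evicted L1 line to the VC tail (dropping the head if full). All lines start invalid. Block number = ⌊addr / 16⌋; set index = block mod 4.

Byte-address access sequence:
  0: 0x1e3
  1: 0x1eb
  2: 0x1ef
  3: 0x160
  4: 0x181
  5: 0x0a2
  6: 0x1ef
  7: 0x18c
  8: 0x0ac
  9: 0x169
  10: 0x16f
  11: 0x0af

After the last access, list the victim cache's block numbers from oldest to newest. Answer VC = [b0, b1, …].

VC = [30, 22]

  [0] addr=0x1e3 blk=30 s=2: MISS | VC []
  [1] addr=0x1eb blk=30 s=2: L1-HIT | VC []
  [2] addr=0x1ef blk=30 s=2: L1-HIT | VC []
  [3] addr=0x160 blk=22 s=2: MISS | VC [30]
  [4] addr=0x181 blk=24 s=0: MISS | VC [30]
  [5] addr=0xa2 blk=10 s=2: MISS | VC [30, 22]
  [6] addr=0x1ef blk=30 s=2: VC-HIT | VC [10, 22]
  [7] addr=0x18c blk=24 s=0: L1-HIT | VC [10, 22]
  [8] addr=0xac blk=10 s=2: VC-HIT | VC [30, 22]
  [9] addr=0x169 blk=22 s=2: VC-HIT | VC [30, 10]
  [10] addr=0x16f blk=22 s=2: L1-HIT | VC [30, 10]
  [11] addr=0xaf blk=10 s=2: VC-HIT | VC [30, 22]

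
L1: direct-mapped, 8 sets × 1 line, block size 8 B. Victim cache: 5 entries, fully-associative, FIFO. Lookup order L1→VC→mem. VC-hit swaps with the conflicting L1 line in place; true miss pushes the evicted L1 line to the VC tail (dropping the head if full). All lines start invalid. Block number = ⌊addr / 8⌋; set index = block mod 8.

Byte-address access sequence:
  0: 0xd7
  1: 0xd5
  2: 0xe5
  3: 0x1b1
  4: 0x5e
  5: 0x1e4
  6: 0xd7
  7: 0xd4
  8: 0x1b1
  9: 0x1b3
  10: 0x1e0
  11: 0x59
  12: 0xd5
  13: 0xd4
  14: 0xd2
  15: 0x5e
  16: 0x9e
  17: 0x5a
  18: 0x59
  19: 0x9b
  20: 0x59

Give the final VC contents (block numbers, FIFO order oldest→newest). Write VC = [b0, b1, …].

VC = [28, 19]

0: 0xd7 (blk 26, set 2) → MISS  vc=[]
1: 0xd5 (blk 26, set 2) → L1-HIT  vc=[]
2: 0xe5 (blk 28, set 4) → MISS  vc=[]
3: 0x1b1 (blk 54, set 6) → MISS  vc=[]
4: 0x5e (blk 11, set 3) → MISS  vc=[]
5: 0x1e4 (blk 60, set 4) → MISS  vc=[28]
6: 0xd7 (blk 26, set 2) → L1-HIT  vc=[28]
7: 0xd4 (blk 26, set 2) → L1-HIT  vc=[28]
8: 0x1b1 (blk 54, set 6) → L1-HIT  vc=[28]
9: 0x1b3 (blk 54, set 6) → L1-HIT  vc=[28]
10: 0x1e0 (blk 60, set 4) → L1-HIT  vc=[28]
11: 0x59 (blk 11, set 3) → L1-HIT  vc=[28]
12: 0xd5 (blk 26, set 2) → L1-HIT  vc=[28]
13: 0xd4 (blk 26, set 2) → L1-HIT  vc=[28]
14: 0xd2 (blk 26, set 2) → L1-HIT  vc=[28]
15: 0x5e (blk 11, set 3) → L1-HIT  vc=[28]
16: 0x9e (blk 19, set 3) → MISS  vc=[28, 11]
17: 0x5a (blk 11, set 3) → VC-HIT  vc=[28, 19]
18: 0x59 (blk 11, set 3) → L1-HIT  vc=[28, 19]
19: 0x9b (blk 19, set 3) → VC-HIT  vc=[28, 11]
20: 0x59 (blk 11, set 3) → VC-HIT  vc=[28, 19]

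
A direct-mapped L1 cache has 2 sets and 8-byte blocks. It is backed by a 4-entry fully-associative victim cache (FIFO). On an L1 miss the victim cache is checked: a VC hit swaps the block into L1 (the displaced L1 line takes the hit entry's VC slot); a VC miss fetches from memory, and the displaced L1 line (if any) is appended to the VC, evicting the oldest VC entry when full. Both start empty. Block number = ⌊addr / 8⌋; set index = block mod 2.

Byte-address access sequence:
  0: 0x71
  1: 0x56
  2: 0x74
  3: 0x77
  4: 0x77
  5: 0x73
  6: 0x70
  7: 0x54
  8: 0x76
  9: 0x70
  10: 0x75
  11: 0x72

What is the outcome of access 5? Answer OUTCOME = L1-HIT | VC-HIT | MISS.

OUTCOME = L1-HIT

0: 0x71 (blk 14, set 0) → MISS  vc=[]
1: 0x56 (blk 10, set 0) → MISS  vc=[14]
2: 0x74 (blk 14, set 0) → VC-HIT  vc=[10]
3: 0x77 (blk 14, set 0) → L1-HIT  vc=[10]
4: 0x77 (blk 14, set 0) → L1-HIT  vc=[10]
5: 0x73 (blk 14, set 0) → L1-HIT  vc=[10]
6: 0x70 (blk 14, set 0) → L1-HIT  vc=[10]
7: 0x54 (blk 10, set 0) → VC-HIT  vc=[14]
8: 0x76 (blk 14, set 0) → VC-HIT  vc=[10]
9: 0x70 (blk 14, set 0) → L1-HIT  vc=[10]
10: 0x75 (blk 14, set 0) → L1-HIT  vc=[10]
11: 0x72 (blk 14, set 0) → L1-HIT  vc=[10]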